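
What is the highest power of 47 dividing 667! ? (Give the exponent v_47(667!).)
v_47(667!) = 14

Legendre's formula: v_p(n!) = Σ_{k ≥ 1} ⌊n / p^k⌋. For p = 47, n = 667, the terms are:
  ⌊667/47^1⌋ = ⌊667/47⌋ = 14
(the next term ⌊667/47^2⌋ = 0, terminating the sum). Summing: v_47(667!) = 14 = 14.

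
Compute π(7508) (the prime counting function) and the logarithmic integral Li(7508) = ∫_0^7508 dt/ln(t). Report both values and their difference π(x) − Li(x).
π(7508) = 951;  Li(7508) ≈ 971.48;  π(x) − Li(x) ≈ -20.48.

Direct count of primes ≤ 7508 gives π(7508) = 951. Numerical evaluation of the logarithmic integral gives Li(7508) ≈ 971.48. The difference π(x) − Li(x) ≈ -20.48 is typically negative for small/moderate x (Li(x) overestimates), though Littlewood's theorem shows this sign changes infinitely often.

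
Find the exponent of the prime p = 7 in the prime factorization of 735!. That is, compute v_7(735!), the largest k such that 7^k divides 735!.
v_7(735!) = 122

Legendre's formula: v_p(n!) = Σ_{k ≥ 1} ⌊n / p^k⌋. For p = 7, n = 735, the terms are:
  ⌊735/7^1⌋ = ⌊735/7⌋ = 105
  ⌊735/7^2⌋ = ⌊735/49⌋ = 15
  ⌊735/7^3⌋ = ⌊735/343⌋ = 2
(the next term ⌊735/7^4⌋ = 0, terminating the sum). Summing: v_7(735!) = 105 + 15 + 2 = 122.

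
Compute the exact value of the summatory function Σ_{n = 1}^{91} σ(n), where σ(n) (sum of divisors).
Σ_{n ≤ 91} σ(n) = 6845

Compute σ(n) for each 1 ≤ n ≤ 91: σ(1) = 1, σ(2) = 3, σ(3) = 4, σ(4) = 7, σ(5) = 6, σ(6) = 12, σ(7) = 8, σ(8) = 15, σ(9) = 13, σ(10) = 18, σ(11) = 12, σ(12) = 28, σ(13) = 14, σ(14) = 24, σ(15) = 24, σ(16) = 31, σ(17) = 18, σ(18) = 39, σ(19) = 20, σ(20) = 42, σ(21) = 32, σ(22) = 36, σ(23) = 24, σ(24) = 60, σ(25) = 31, σ(26) = 42, σ(27) = 40, σ(28) = 56, σ(29) = 30, σ(30) = 72, σ(31) = 32, σ(32) = 63, σ(33) = 48, σ(34) = 54, σ(35) = 48, σ(36) = 91, σ(37) = 38, σ(38) = 60, σ(39) = 56, σ(40) = 90, σ(41) = 42, σ(42) = 96, σ(43) = 44, σ(44) = 84, σ(45) = 78, σ(46) = 72, σ(47) = 48, σ(48) = 124, σ(49) = 57, σ(50) = 93, σ(51) = 72, σ(52) = 98, σ(53) = 54, σ(54) = 120, σ(55) = 72, σ(56) = 120, σ(57) = 80, σ(58) = 90, σ(59) = 60, σ(60) = 168, σ(61) = 62, σ(62) = 96, σ(63) = 104, σ(64) = 127, σ(65) = 84, σ(66) = 144, σ(67) = 68, σ(68) = 126, σ(69) = 96, σ(70) = 144, σ(71) = 72, σ(72) = 195, σ(73) = 74, σ(74) = 114, σ(75) = 124, σ(76) = 140, σ(77) = 96, σ(78) = 168, σ(79) = 80, σ(80) = 186, σ(81) = 121, σ(82) = 126, σ(83) = 84, σ(84) = 224, σ(85) = 108, σ(86) = 132, σ(87) = 120, σ(88) = 180, σ(89) = 90, σ(90) = 234, σ(91) = 112. Summing all 91 values: 6845. (Average order: Σ_{n ≤ x} σ(n) ~ (π²/12) x². For x = 91, (π²/12)·91² ≈ 6810.85.)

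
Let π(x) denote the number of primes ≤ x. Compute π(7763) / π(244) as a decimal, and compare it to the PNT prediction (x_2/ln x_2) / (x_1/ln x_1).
π(7763)/π(244) = 985/53 ≈ 18.5849;  PNT prediction ≈ 19.5259.

π(244) = 53 and π(7763) = 985, so π(7763)/π(244) ≈ 18.5849. The PNT-predicted ratio is (7763/ln(7763)) / (244/ln(244)) ≈ 19.5259. The two agree to within a few percent, as expected.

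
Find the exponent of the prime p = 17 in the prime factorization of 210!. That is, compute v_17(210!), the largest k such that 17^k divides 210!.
v_17(210!) = 12

Legendre's formula: v_p(n!) = Σ_{k ≥ 1} ⌊n / p^k⌋. For p = 17, n = 210, the terms are:
  ⌊210/17^1⌋ = ⌊210/17⌋ = 12
(the next term ⌊210/17^2⌋ = 0, terminating the sum). Summing: v_17(210!) = 12 = 12.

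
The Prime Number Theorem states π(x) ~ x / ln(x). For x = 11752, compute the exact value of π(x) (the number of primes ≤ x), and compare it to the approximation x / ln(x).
π(11752) = 1409;  x/ln(x) ≈ 1253.98;  relative error ≈ 11.00%.

Directly count primes up to 11752: π(11752) = 1409. The PNT approximation gives 11752/ln(11752) ≈ 11752/9.37178 ≈ 1253.98. Relative error (π(x) − x/ln(x)) / π(x) ≈ 11.00%; the approximation is known to undercount slightly (Li(x) is a better estimate).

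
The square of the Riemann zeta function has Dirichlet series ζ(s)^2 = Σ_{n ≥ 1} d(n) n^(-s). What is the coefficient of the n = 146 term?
d(146) = 4

ζ(s)^2 = (Σ 1/m^s)(Σ 1/k^s). The coefficient of 1/n^s in the product is the number of ordered pairs (m, k) with mk = n, which equals d(n). For n = 146, divisors are [1, 2, 73, 146], so d(146) = 4.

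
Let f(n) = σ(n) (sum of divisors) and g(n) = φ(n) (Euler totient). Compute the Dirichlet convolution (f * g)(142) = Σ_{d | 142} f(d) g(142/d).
(σ * φ)(142) = 568

Divisors of 142: [1, 2, 71, 142]. For each d | 142:
  d = 1: σ(1) · φ(142/1) = 1 · 70 = 70
  d = 2: σ(2) · φ(142/2) = 3 · 70 = 210
  d = 71: σ(71) · φ(142/71) = 72 · 1 = 72
  d = 142: σ(142) · φ(142/142) = 216 · 1 = 216
Summing: (σ * φ)(142) = 70 + 210 + 72 + 216 = 568.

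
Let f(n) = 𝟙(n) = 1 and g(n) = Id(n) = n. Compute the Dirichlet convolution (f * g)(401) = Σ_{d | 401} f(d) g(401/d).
(𝟙 * Id)(401) = 402

Divisors of 401: [1, 401]. For each d | 401:
  d = 1: 𝟙(1) · Id(401/1) = 1 · 401 = 401
  d = 401: 𝟙(401) · Id(401/401) = 1 · 1 = 1
Summing: (𝟙 * Id)(401) = 401 + 1 = 402.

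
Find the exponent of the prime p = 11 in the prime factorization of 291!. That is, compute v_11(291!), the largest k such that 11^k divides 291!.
v_11(291!) = 28

Legendre's formula: v_p(n!) = Σ_{k ≥ 1} ⌊n / p^k⌋. For p = 11, n = 291, the terms are:
  ⌊291/11^1⌋ = ⌊291/11⌋ = 26
  ⌊291/11^2⌋ = ⌊291/121⌋ = 2
(the next term ⌊291/11^3⌋ = 0, terminating the sum). Summing: v_11(291!) = 26 + 2 = 28.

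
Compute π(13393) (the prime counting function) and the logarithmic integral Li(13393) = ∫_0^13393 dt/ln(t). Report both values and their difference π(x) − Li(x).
π(13393) = 1587;  Li(13393) ≈ 1608.53;  π(x) − Li(x) ≈ -21.53.

Direct count of primes ≤ 13393 gives π(13393) = 1587. Numerical evaluation of the logarithmic integral gives Li(13393) ≈ 1608.53. The difference π(x) − Li(x) ≈ -21.53 is typically negative for small/moderate x (Li(x) overestimates), though Littlewood's theorem shows this sign changes infinitely often.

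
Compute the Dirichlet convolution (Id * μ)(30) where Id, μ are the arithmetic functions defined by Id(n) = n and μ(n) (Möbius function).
(Id * μ)(30) = 8

Divisors of 30: [1, 2, 3, 5, 6, 10, 15, 30]. For each d | 30:
  d = 1: Id(1) · μ(30/1) = 1 · -1 = -1
  d = 2: Id(2) · μ(30/2) = 2 · 1 = 2
  d = 3: Id(3) · μ(30/3) = 3 · 1 = 3
  d = 5: Id(5) · μ(30/5) = 5 · 1 = 5
  d = 6: Id(6) · μ(30/6) = 6 · -1 = -6
  d = 10: Id(10) · μ(30/10) = 10 · -1 = -10
  d = 15: Id(15) · μ(30/15) = 15 · -1 = -15
  d = 30: Id(30) · μ(30/30) = 30 · 1 = 30
Summing: (Id * μ)(30) = -1 + 2 + 3 + 5 + -6 + -10 + -15 + 30 = 8.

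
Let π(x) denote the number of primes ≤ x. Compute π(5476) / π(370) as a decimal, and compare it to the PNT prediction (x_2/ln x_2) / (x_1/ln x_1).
π(5476)/π(370) = 722/73 ≈ 9.8904;  PNT prediction ≈ 10.1671.

π(370) = 73 and π(5476) = 722, so π(5476)/π(370) ≈ 9.8904. The PNT-predicted ratio is (5476/ln(5476)) / (370/ln(370)) ≈ 10.1671. The two agree to within a few percent, as expected.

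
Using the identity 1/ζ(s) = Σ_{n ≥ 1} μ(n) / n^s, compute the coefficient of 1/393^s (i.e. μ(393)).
μ(393) = 1

Factor n = 393 = 3 · 131. μ(n) = 0 if any exponent ≥ 2 (not squarefree); otherwise μ(n) = (−1)^{ω(n)} where ω(n) is the number of distinct prime factors. Applying: μ(393) = 1.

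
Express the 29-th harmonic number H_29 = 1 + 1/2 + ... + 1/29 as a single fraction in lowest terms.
H_29 = 9227046511387/2329089562800

Direct summation: H_29 = 1 + 1/2 + ... + 1/29. The least common denominator is lcm(1, ..., 29) = 2329089562800; over this denominator the numerator is 2329089562800 + 1164544781400 + 776363187600 + 582272390700 + 465817912560 + 388181593800 + 332727080400 + 291136195350 + 258787729200 + 232908956280 + 211735414800 + 194090796900 + 179160735600 + 166363540200 + 155272637520 + 145568097675 + 137005268400 + 129393864600 + 122583661200 + 116454478140 + 110909026800 + 105867707400 + 101264763600 + 97045398450 + 93163582512 + 89580367800 + 86262576400 + 83181770100 + 80313433200 = 9227046511387, so H_29 = 9227046511387/2329089562800 (already in lowest terms) ≈ 3.96165. (The PNT-adjacent estimate ln(29) + γ ≈ 3.94451 matches within O(1/n).)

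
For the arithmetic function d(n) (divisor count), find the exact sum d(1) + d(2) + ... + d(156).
Σ_{n ≤ 156} d(n) = 820

Compute d(n) for each 1 ≤ n ≤ 156: d(1) = 1, d(2) = 2, d(3) = 2, d(4) = 3, d(5) = 2, d(6) = 4, d(7) = 2, d(8) = 4, d(9) = 3, d(10) = 4, d(11) = 2, d(12) = 6, d(13) = 2, d(14) = 4, d(15) = 4, d(16) = 5, d(17) = 2, d(18) = 6, d(19) = 2, d(20) = 6, d(21) = 4, d(22) = 4, d(23) = 2, d(24) = 8, d(25) = 3, d(26) = 4, d(27) = 4, d(28) = 6, d(29) = 2, d(30) = 8, d(31) = 2, d(32) = 6, d(33) = 4, d(34) = 4, d(35) = 4, d(36) = 9, d(37) = 2, d(38) = 4, d(39) = 4, d(40) = 8, d(41) = 2, d(42) = 8, d(43) = 2, d(44) = 6, d(45) = 6, d(46) = 4, d(47) = 2, d(48) = 10, d(49) = 3, d(50) = 6, d(51) = 4, d(52) = 6, d(53) = 2, d(54) = 8, d(55) = 4, d(56) = 8, d(57) = 4, d(58) = 4, d(59) = 2, d(60) = 12, d(61) = 2, d(62) = 4, d(63) = 6, d(64) = 7, d(65) = 4, d(66) = 8, d(67) = 2, d(68) = 6, d(69) = 4, d(70) = 8, d(71) = 2, d(72) = 12, d(73) = 2, d(74) = 4, d(75) = 6, d(76) = 6, d(77) = 4, d(78) = 8, d(79) = 2, d(80) = 10, d(81) = 5, d(82) = 4, d(83) = 2, d(84) = 12, d(85) = 4, d(86) = 4, d(87) = 4, d(88) = 8, d(89) = 2, d(90) = 12, d(91) = 4, d(92) = 6, d(93) = 4, d(94) = 4, d(95) = 4, d(96) = 12, d(97) = 2, d(98) = 6, d(99) = 6, d(100) = 9, d(101) = 2, d(102) = 8, d(103) = 2, d(104) = 8, d(105) = 8, d(106) = 4, d(107) = 2, d(108) = 12, d(109) = 2, d(110) = 8, d(111) = 4, d(112) = 10, d(113) = 2, d(114) = 8, d(115) = 4, d(116) = 6, d(117) = 6, d(118) = 4, d(119) = 4, d(120) = 16, d(121) = 3, d(122) = 4, d(123) = 4, d(124) = 6, d(125) = 4, d(126) = 12, d(127) = 2, d(128) = 8, d(129) = 4, d(130) = 8, d(131) = 2, d(132) = 12, d(133) = 4, d(134) = 4, d(135) = 8, d(136) = 8, d(137) = 2, d(138) = 8, d(139) = 2, d(140) = 12, d(141) = 4, d(142) = 4, d(143) = 4, d(144) = 15, d(145) = 4, d(146) = 4, d(147) = 6, d(148) = 6, d(149) = 2, d(150) = 12, d(151) = 2, d(152) = 8, d(153) = 6, d(154) = 8, d(155) = 4, d(156) = 12. Summing all 156 values: 820. (Dirichlet's divisor formula: Σ_{n ≤ x} d(n) = x ln(x) + (2γ − 1) x + O(√x). For x = 156, the asymptotic estimate is ≈ 811.87.)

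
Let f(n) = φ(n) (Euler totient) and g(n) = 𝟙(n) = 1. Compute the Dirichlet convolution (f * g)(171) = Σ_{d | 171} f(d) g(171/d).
(φ * 𝟙)(171) = 171

Divisors of 171: [1, 3, 9, 19, 57, 171]. For each d | 171:
  d = 1: φ(1) · 𝟙(171/1) = 1 · 1 = 1
  d = 3: φ(3) · 𝟙(171/3) = 2 · 1 = 2
  d = 9: φ(9) · 𝟙(171/9) = 6 · 1 = 6
  d = 19: φ(19) · 𝟙(171/19) = 18 · 1 = 18
  d = 57: φ(57) · 𝟙(171/57) = 36 · 1 = 36
  d = 171: φ(171) · 𝟙(171/171) = 108 · 1 = 108
Summing: (φ * 𝟙)(171) = 1 + 2 + 6 + 18 + 36 + 108 = 171.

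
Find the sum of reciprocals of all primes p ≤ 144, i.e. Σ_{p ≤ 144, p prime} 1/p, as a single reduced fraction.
Σ 1/p = 18825509850919239131453102166593625244431364344421618363/10014646650599190067509233131649940057366334653200433090

π(144) = 34, so the primes ≤ 144 are [2, 3, 5, 7, 11, 13, 17, 19, 23, 29, 31, 37, 41, 43, 47, 53, 59, 61, 67, 71, 73, 79, 83, 89, 97, 101, 103, 107, 109, 113, 127, 131, 137, 139]. Summing 1/p over these primes: 18825509850919239131453102166593625244431364344421618363/10014646650599190067509233131649940057366334653200433090 ≈ 1.8798. Mertens estimate ln ln(144) + 0.2615 ≈ 1.8649.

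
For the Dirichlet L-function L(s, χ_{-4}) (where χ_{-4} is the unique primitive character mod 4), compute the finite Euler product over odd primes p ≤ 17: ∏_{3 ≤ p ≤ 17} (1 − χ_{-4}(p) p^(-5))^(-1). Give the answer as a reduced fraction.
∏ = 995046576444811700184375/998883930440647295664128

The odd primes p ≤ 17 are [3, 5, 7, 11, 13, 17]. For each, χ(p) = 1 if p ≡ 1 mod 4, χ(p) = −1 if p ≡ 3 mod 4. Taking (1 − χ(p)/p^5)^(-1) = p^5/(p^5 − χ(p)): (1 − (-1)/3^5)^(-1) · (1 − (1)/5^5)^(-1) · (1 − (-1)/7^5)^(-1) · (1 − (-1)/11^5)^(-1) · (1 − (1)/13^5)^(-1) · (1 − (1)/17^5)^(-1) = 995046576444811700184375/998883930440647295664128.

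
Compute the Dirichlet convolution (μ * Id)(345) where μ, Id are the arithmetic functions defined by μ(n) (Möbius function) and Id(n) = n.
(μ * Id)(345) = 176

Divisors of 345: [1, 3, 5, 15, 23, 69, 115, 345]. For each d | 345:
  d = 1: μ(1) · Id(345/1) = 1 · 345 = 345
  d = 3: μ(3) · Id(345/3) = -1 · 115 = -115
  d = 5: μ(5) · Id(345/5) = -1 · 69 = -69
  d = 15: μ(15) · Id(345/15) = 1 · 23 = 23
  d = 23: μ(23) · Id(345/23) = -1 · 15 = -15
  d = 69: μ(69) · Id(345/69) = 1 · 5 = 5
  d = 115: μ(115) · Id(345/115) = 1 · 3 = 3
  d = 345: μ(345) · Id(345/345) = -1 · 1 = -1
Summing: (μ * Id)(345) = 345 + -115 + -69 + 23 + -15 + 5 + 3 + -1 = 176.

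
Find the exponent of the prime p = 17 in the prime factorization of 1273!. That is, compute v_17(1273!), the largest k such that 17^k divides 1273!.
v_17(1273!) = 78

Legendre's formula: v_p(n!) = Σ_{k ≥ 1} ⌊n / p^k⌋. For p = 17, n = 1273, the terms are:
  ⌊1273/17^1⌋ = ⌊1273/17⌋ = 74
  ⌊1273/17^2⌋ = ⌊1273/289⌋ = 4
(the next term ⌊1273/17^3⌋ = 0, terminating the sum). Summing: v_17(1273!) = 74 + 4 = 78.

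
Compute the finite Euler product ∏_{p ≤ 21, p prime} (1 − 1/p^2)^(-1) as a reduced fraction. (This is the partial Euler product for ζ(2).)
∏ = 14933966047/9172942848

The primes p ≤ 21 are [2, 3, 5, 7, 11, 13, 17, 19]. For each prime, (1 − 1/p^2)^(-1) = p^2 / (p^2 − 1). The product is (1 − 1/2^2)^(-1), (1 − 1/3^2)^(-1), (1 − 1/5^2)^(-1), (1 − 1/7^2)^(-1), (1 − 1/11^2)^(-1), (1 − 1/13^2)^(-1), (1 − 1/17^2)^(-1), (1 − 1/19^2)^(-1) = ∏ p^2 / (p^2 − 1) = 14933966047/9172942848.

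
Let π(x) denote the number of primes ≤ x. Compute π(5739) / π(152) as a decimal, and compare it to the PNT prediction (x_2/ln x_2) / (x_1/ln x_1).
π(5739)/π(152) = 754/36 ≈ 20.9444;  PNT prediction ≈ 21.9161.

π(152) = 36 and π(5739) = 754, so π(5739)/π(152) ≈ 20.9444. The PNT-predicted ratio is (5739/ln(5739)) / (152/ln(152)) ≈ 21.9161. The two agree to within a few percent, as expected.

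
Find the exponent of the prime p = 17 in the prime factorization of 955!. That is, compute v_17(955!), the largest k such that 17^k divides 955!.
v_17(955!) = 59

Legendre's formula: v_p(n!) = Σ_{k ≥ 1} ⌊n / p^k⌋. For p = 17, n = 955, the terms are:
  ⌊955/17^1⌋ = ⌊955/17⌋ = 56
  ⌊955/17^2⌋ = ⌊955/289⌋ = 3
(the next term ⌊955/17^3⌋ = 0, terminating the sum). Summing: v_17(955!) = 56 + 3 = 59.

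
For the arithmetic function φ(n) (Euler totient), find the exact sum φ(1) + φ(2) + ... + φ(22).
Σ_{n ≤ 22} φ(n) = 150

Compute φ(n) for each 1 ≤ n ≤ 22: φ(1) = 1, φ(2) = 1, φ(3) = 2, φ(4) = 2, φ(5) = 4, φ(6) = 2, φ(7) = 6, φ(8) = 4, φ(9) = 6, φ(10) = 4, φ(11) = 10, φ(12) = 4, φ(13) = 12, φ(14) = 6, φ(15) = 8, φ(16) = 8, φ(17) = 16, φ(18) = 6, φ(19) = 18, φ(20) = 8, φ(21) = 12, φ(22) = 10. Summing all 22 values: 150. (Average order: Σ_{n ≤ x} φ(n) ~ (3/π²) x². For x = 22, (3/π²)·22² ≈ 147.12.)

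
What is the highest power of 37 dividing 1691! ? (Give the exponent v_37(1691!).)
v_37(1691!) = 46

Legendre's formula: v_p(n!) = Σ_{k ≥ 1} ⌊n / p^k⌋. For p = 37, n = 1691, the terms are:
  ⌊1691/37^1⌋ = ⌊1691/37⌋ = 45
  ⌊1691/37^2⌋ = ⌊1691/1369⌋ = 1
(the next term ⌊1691/37^3⌋ = 0, terminating the sum). Summing: v_37(1691!) = 45 + 1 = 46.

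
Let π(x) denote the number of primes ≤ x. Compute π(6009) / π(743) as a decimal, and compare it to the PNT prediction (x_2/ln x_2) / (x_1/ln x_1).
π(6009)/π(743) = 784/132 ≈ 5.9394;  PNT prediction ≈ 6.1446.

π(743) = 132 and π(6009) = 784, so π(6009)/π(743) ≈ 5.9394. The PNT-predicted ratio is (6009/ln(6009)) / (743/ln(743)) ≈ 6.1446. The two agree to within a few percent, as expected.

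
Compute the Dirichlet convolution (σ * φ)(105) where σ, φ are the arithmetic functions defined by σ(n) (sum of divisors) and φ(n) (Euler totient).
(σ * φ)(105) = 840

Divisors of 105: [1, 3, 5, 7, 15, 21, 35, 105]. For each d | 105:
  d = 1: σ(1) · φ(105/1) = 1 · 48 = 48
  d = 3: σ(3) · φ(105/3) = 4 · 24 = 96
  d = 5: σ(5) · φ(105/5) = 6 · 12 = 72
  d = 7: σ(7) · φ(105/7) = 8 · 8 = 64
  d = 15: σ(15) · φ(105/15) = 24 · 6 = 144
  d = 21: σ(21) · φ(105/21) = 32 · 4 = 128
  d = 35: σ(35) · φ(105/35) = 48 · 2 = 96
  d = 105: σ(105) · φ(105/105) = 192 · 1 = 192
Summing: (σ * φ)(105) = 48 + 96 + 72 + 64 + 144 + 128 + 96 + 192 = 840.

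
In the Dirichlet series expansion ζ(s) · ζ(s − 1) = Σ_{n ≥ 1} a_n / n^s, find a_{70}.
σ(70) = 144

In the product (Σ m^0/m^s)(Σ k / k^s) = Σ (Σ_{d | n} d) / n^s, the coefficient of 1/n^s is σ(n) = Σ_{d | n} d. For n = 70, divisors are [1, 2, 5, 7, 10, 14, 35, 70]; summing: σ(70) = 144.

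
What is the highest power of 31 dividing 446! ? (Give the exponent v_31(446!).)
v_31(446!) = 14

Legendre's formula: v_p(n!) = Σ_{k ≥ 1} ⌊n / p^k⌋. For p = 31, n = 446, the terms are:
  ⌊446/31^1⌋ = ⌊446/31⌋ = 14
(the next term ⌊446/31^2⌋ = 0, terminating the sum). Summing: v_31(446!) = 14 = 14.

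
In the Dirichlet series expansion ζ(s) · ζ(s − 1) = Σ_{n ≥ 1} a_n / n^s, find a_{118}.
σ(118) = 180

In the product (Σ m^0/m^s)(Σ k / k^s) = Σ (Σ_{d | n} d) / n^s, the coefficient of 1/n^s is σ(n) = Σ_{d | n} d. For n = 118, divisors are [1, 2, 59, 118]; summing: σ(118) = 180.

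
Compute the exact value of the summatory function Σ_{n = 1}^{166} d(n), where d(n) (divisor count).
Σ_{n ≤ 166} d(n) = 876

Compute d(n) for each 1 ≤ n ≤ 166: d(1) = 1, d(2) = 2, d(3) = 2, d(4) = 3, d(5) = 2, d(6) = 4, d(7) = 2, d(8) = 4, d(9) = 3, d(10) = 4, d(11) = 2, d(12) = 6, d(13) = 2, d(14) = 4, d(15) = 4, d(16) = 5, d(17) = 2, d(18) = 6, d(19) = 2, d(20) = 6, d(21) = 4, d(22) = 4, d(23) = 2, d(24) = 8, d(25) = 3, d(26) = 4, d(27) = 4, d(28) = 6, d(29) = 2, d(30) = 8, d(31) = 2, d(32) = 6, d(33) = 4, d(34) = 4, d(35) = 4, d(36) = 9, d(37) = 2, d(38) = 4, d(39) = 4, d(40) = 8, d(41) = 2, d(42) = 8, d(43) = 2, d(44) = 6, d(45) = 6, d(46) = 4, d(47) = 2, d(48) = 10, d(49) = 3, d(50) = 6, d(51) = 4, d(52) = 6, d(53) = 2, d(54) = 8, d(55) = 4, d(56) = 8, d(57) = 4, d(58) = 4, d(59) = 2, d(60) = 12, d(61) = 2, d(62) = 4, d(63) = 6, d(64) = 7, d(65) = 4, d(66) = 8, d(67) = 2, d(68) = 6, d(69) = 4, d(70) = 8, d(71) = 2, d(72) = 12, d(73) = 2, d(74) = 4, d(75) = 6, d(76) = 6, d(77) = 4, d(78) = 8, d(79) = 2, d(80) = 10, d(81) = 5, d(82) = 4, d(83) = 2, d(84) = 12, d(85) = 4, d(86) = 4, d(87) = 4, d(88) = 8, d(89) = 2, d(90) = 12, d(91) = 4, d(92) = 6, d(93) = 4, d(94) = 4, d(95) = 4, d(96) = 12, d(97) = 2, d(98) = 6, d(99) = 6, d(100) = 9, d(101) = 2, d(102) = 8, d(103) = 2, d(104) = 8, d(105) = 8, d(106) = 4, d(107) = 2, d(108) = 12, d(109) = 2, d(110) = 8, d(111) = 4, d(112) = 10, d(113) = 2, d(114) = 8, d(115) = 4, d(116) = 6, d(117) = 6, d(118) = 4, d(119) = 4, d(120) = 16, d(121) = 3, d(122) = 4, d(123) = 4, d(124) = 6, d(125) = 4, d(126) = 12, d(127) = 2, d(128) = 8, d(129) = 4, d(130) = 8, d(131) = 2, d(132) = 12, d(133) = 4, d(134) = 4, d(135) = 8, d(136) = 8, d(137) = 2, d(138) = 8, d(139) = 2, d(140) = 12, d(141) = 4, d(142) = 4, d(143) = 4, d(144) = 15, d(145) = 4, d(146) = 4, d(147) = 6, d(148) = 6, d(149) = 2, d(150) = 12, d(151) = 2, d(152) = 8, d(153) = 6, d(154) = 8, d(155) = 4, d(156) = 12, d(157) = 2, d(158) = 4, d(159) = 4, d(160) = 12, d(161) = 4, d(162) = 10, d(163) = 2, d(164) = 6, d(165) = 8, d(166) = 4. Summing all 166 values: 876. (Dirichlet's divisor formula: Σ_{n ≤ x} d(n) = x ln(x) + (2γ − 1) x + O(√x). For x = 166, the asymptotic estimate is ≈ 874.23.)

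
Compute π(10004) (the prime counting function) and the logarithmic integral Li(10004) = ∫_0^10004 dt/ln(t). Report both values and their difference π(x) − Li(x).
π(10004) = 1229;  Li(10004) ≈ 1246.57;  π(x) − Li(x) ≈ -17.57.

Direct count of primes ≤ 10004 gives π(10004) = 1229. Numerical evaluation of the logarithmic integral gives Li(10004) ≈ 1246.57. The difference π(x) − Li(x) ≈ -17.57 is typically negative for small/moderate x (Li(x) overestimates), though Littlewood's theorem shows this sign changes infinitely often.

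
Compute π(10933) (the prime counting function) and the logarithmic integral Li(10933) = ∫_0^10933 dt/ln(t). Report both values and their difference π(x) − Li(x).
π(10933) = 1327;  Li(10933) ≈ 1346.94;  π(x) − Li(x) ≈ -19.94.

Direct count of primes ≤ 10933 gives π(10933) = 1327. Numerical evaluation of the logarithmic integral gives Li(10933) ≈ 1346.94. The difference π(x) − Li(x) ≈ -19.94 is typically negative for small/moderate x (Li(x) overestimates), though Littlewood's theorem shows this sign changes infinitely often.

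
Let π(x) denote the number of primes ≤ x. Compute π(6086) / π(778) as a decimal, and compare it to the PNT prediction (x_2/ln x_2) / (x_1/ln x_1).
π(6086)/π(778) = 793/137 ≈ 5.7883;  PNT prediction ≈ 5.9760.

π(778) = 137 and π(6086) = 793, so π(6086)/π(778) ≈ 5.7883. The PNT-predicted ratio is (6086/ln(6086)) / (778/ln(778)) ≈ 5.9760. The two agree to within a few percent, as expected.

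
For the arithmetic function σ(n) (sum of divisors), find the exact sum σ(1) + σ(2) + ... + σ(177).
Σ_{n ≤ 177} σ(n) = 25824

Compute σ(n) for each 1 ≤ n ≤ 177: σ(1) = 1, σ(2) = 3, σ(3) = 4, σ(4) = 7, σ(5) = 6, σ(6) = 12, σ(7) = 8, σ(8) = 15, σ(9) = 13, σ(10) = 18, σ(11) = 12, σ(12) = 28, σ(13) = 14, σ(14) = 24, σ(15) = 24, σ(16) = 31, σ(17) = 18, σ(18) = 39, σ(19) = 20, σ(20) = 42, σ(21) = 32, σ(22) = 36, σ(23) = 24, σ(24) = 60, σ(25) = 31, σ(26) = 42, σ(27) = 40, σ(28) = 56, σ(29) = 30, σ(30) = 72, σ(31) = 32, σ(32) = 63, σ(33) = 48, σ(34) = 54, σ(35) = 48, σ(36) = 91, σ(37) = 38, σ(38) = 60, σ(39) = 56, σ(40) = 90, σ(41) = 42, σ(42) = 96, σ(43) = 44, σ(44) = 84, σ(45) = 78, σ(46) = 72, σ(47) = 48, σ(48) = 124, σ(49) = 57, σ(50) = 93, σ(51) = 72, σ(52) = 98, σ(53) = 54, σ(54) = 120, σ(55) = 72, σ(56) = 120, σ(57) = 80, σ(58) = 90, σ(59) = 60, σ(60) = 168, σ(61) = 62, σ(62) = 96, σ(63) = 104, σ(64) = 127, σ(65) = 84, σ(66) = 144, σ(67) = 68, σ(68) = 126, σ(69) = 96, σ(70) = 144, σ(71) = 72, σ(72) = 195, σ(73) = 74, σ(74) = 114, σ(75) = 124, σ(76) = 140, σ(77) = 96, σ(78) = 168, σ(79) = 80, σ(80) = 186, σ(81) = 121, σ(82) = 126, σ(83) = 84, σ(84) = 224, σ(85) = 108, σ(86) = 132, σ(87) = 120, σ(88) = 180, σ(89) = 90, σ(90) = 234, σ(91) = 112, σ(92) = 168, σ(93) = 128, σ(94) = 144, σ(95) = 120, σ(96) = 252, σ(97) = 98, σ(98) = 171, σ(99) = 156, σ(100) = 217, σ(101) = 102, σ(102) = 216, σ(103) = 104, σ(104) = 210, σ(105) = 192, σ(106) = 162, σ(107) = 108, σ(108) = 280, σ(109) = 110, σ(110) = 216, σ(111) = 152, σ(112) = 248, σ(113) = 114, σ(114) = 240, σ(115) = 144, σ(116) = 210, σ(117) = 182, σ(118) = 180, σ(119) = 144, σ(120) = 360, σ(121) = 133, σ(122) = 186, σ(123) = 168, σ(124) = 224, σ(125) = 156, σ(126) = 312, σ(127) = 128, σ(128) = 255, σ(129) = 176, σ(130) = 252, σ(131) = 132, σ(132) = 336, σ(133) = 160, σ(134) = 204, σ(135) = 240, σ(136) = 270, σ(137) = 138, σ(138) = 288, σ(139) = 140, σ(140) = 336, σ(141) = 192, σ(142) = 216, σ(143) = 168, σ(144) = 403, σ(145) = 180, σ(146) = 222, σ(147) = 228, σ(148) = 266, σ(149) = 150, σ(150) = 372, σ(151) = 152, σ(152) = 300, σ(153) = 234, σ(154) = 288, σ(155) = 192, σ(156) = 392, σ(157) = 158, σ(158) = 240, σ(159) = 216, σ(160) = 378, σ(161) = 192, σ(162) = 363, σ(163) = 164, σ(164) = 294, σ(165) = 288, σ(166) = 252, σ(167) = 168, σ(168) = 480, σ(169) = 183, σ(170) = 324, σ(171) = 260, σ(172) = 308, σ(173) = 174, σ(174) = 360, σ(175) = 248, σ(176) = 372, σ(177) = 240. Summing all 177 values: 25824. (Average order: Σ_{n ≤ x} σ(n) ~ (π²/12) x². For x = 177, (π²/12)·177² ≈ 25767.07.)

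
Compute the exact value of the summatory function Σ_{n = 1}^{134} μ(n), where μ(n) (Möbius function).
Σ_{n ≤ 134} μ(n) = -1

Compute μ(n) for each 1 ≤ n ≤ 134: μ(1) = 1, μ(2) = -1, μ(3) = -1, μ(4) = 0, μ(5) = -1, μ(6) = 1, μ(7) = -1, μ(8) = 0, μ(9) = 0, μ(10) = 1, μ(11) = -1, μ(12) = 0, μ(13) = -1, μ(14) = 1, μ(15) = 1, μ(16) = 0, μ(17) = -1, μ(18) = 0, μ(19) = -1, μ(20) = 0, μ(21) = 1, μ(22) = 1, μ(23) = -1, μ(24) = 0, μ(25) = 0, μ(26) = 1, μ(27) = 0, μ(28) = 0, μ(29) = -1, μ(30) = -1, μ(31) = -1, μ(32) = 0, μ(33) = 1, μ(34) = 1, μ(35) = 1, μ(36) = 0, μ(37) = -1, μ(38) = 1, μ(39) = 1, μ(40) = 0, μ(41) = -1, μ(42) = -1, μ(43) = -1, μ(44) = 0, μ(45) = 0, μ(46) = 1, μ(47) = -1, μ(48) = 0, μ(49) = 0, μ(50) = 0, μ(51) = 1, μ(52) = 0, μ(53) = -1, μ(54) = 0, μ(55) = 1, μ(56) = 0, μ(57) = 1, μ(58) = 1, μ(59) = -1, μ(60) = 0, μ(61) = -1, μ(62) = 1, μ(63) = 0, μ(64) = 0, μ(65) = 1, μ(66) = -1, μ(67) = -1, μ(68) = 0, μ(69) = 1, μ(70) = -1, μ(71) = -1, μ(72) = 0, μ(73) = -1, μ(74) = 1, μ(75) = 0, μ(76) = 0, μ(77) = 1, μ(78) = -1, μ(79) = -1, μ(80) = 0, μ(81) = 0, μ(82) = 1, μ(83) = -1, μ(84) = 0, μ(85) = 1, μ(86) = 1, μ(87) = 1, μ(88) = 0, μ(89) = -1, μ(90) = 0, μ(91) = 1, μ(92) = 0, μ(93) = 1, μ(94) = 1, μ(95) = 1, μ(96) = 0, μ(97) = -1, μ(98) = 0, μ(99) = 0, μ(100) = 0, μ(101) = -1, μ(102) = -1, μ(103) = -1, μ(104) = 0, μ(105) = -1, μ(106) = 1, μ(107) = -1, μ(108) = 0, μ(109) = -1, μ(110) = -1, μ(111) = 1, μ(112) = 0, μ(113) = -1, μ(114) = -1, μ(115) = 1, μ(116) = 0, μ(117) = 0, μ(118) = 1, μ(119) = 1, μ(120) = 0, μ(121) = 0, μ(122) = 1, μ(123) = 1, μ(124) = 0, μ(125) = 0, μ(126) = 0, μ(127) = -1, μ(128) = 0, μ(129) = 1, μ(130) = -1, μ(131) = -1, μ(132) = 0, μ(133) = 1, μ(134) = 1. Summing all 134 values: -1. (Mertens function M(x) = Σ_{n ≤ x} μ(n); on average M(x) should be small (PNT ⟺ M(x) = o(x)).)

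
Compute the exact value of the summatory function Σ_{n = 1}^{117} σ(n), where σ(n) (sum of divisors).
Σ_{n ≤ 117} σ(n) = 11289

Compute σ(n) for each 1 ≤ n ≤ 117: σ(1) = 1, σ(2) = 3, σ(3) = 4, σ(4) = 7, σ(5) = 6, σ(6) = 12, σ(7) = 8, σ(8) = 15, σ(9) = 13, σ(10) = 18, σ(11) = 12, σ(12) = 28, σ(13) = 14, σ(14) = 24, σ(15) = 24, σ(16) = 31, σ(17) = 18, σ(18) = 39, σ(19) = 20, σ(20) = 42, σ(21) = 32, σ(22) = 36, σ(23) = 24, σ(24) = 60, σ(25) = 31, σ(26) = 42, σ(27) = 40, σ(28) = 56, σ(29) = 30, σ(30) = 72, σ(31) = 32, σ(32) = 63, σ(33) = 48, σ(34) = 54, σ(35) = 48, σ(36) = 91, σ(37) = 38, σ(38) = 60, σ(39) = 56, σ(40) = 90, σ(41) = 42, σ(42) = 96, σ(43) = 44, σ(44) = 84, σ(45) = 78, σ(46) = 72, σ(47) = 48, σ(48) = 124, σ(49) = 57, σ(50) = 93, σ(51) = 72, σ(52) = 98, σ(53) = 54, σ(54) = 120, σ(55) = 72, σ(56) = 120, σ(57) = 80, σ(58) = 90, σ(59) = 60, σ(60) = 168, σ(61) = 62, σ(62) = 96, σ(63) = 104, σ(64) = 127, σ(65) = 84, σ(66) = 144, σ(67) = 68, σ(68) = 126, σ(69) = 96, σ(70) = 144, σ(71) = 72, σ(72) = 195, σ(73) = 74, σ(74) = 114, σ(75) = 124, σ(76) = 140, σ(77) = 96, σ(78) = 168, σ(79) = 80, σ(80) = 186, σ(81) = 121, σ(82) = 126, σ(83) = 84, σ(84) = 224, σ(85) = 108, σ(86) = 132, σ(87) = 120, σ(88) = 180, σ(89) = 90, σ(90) = 234, σ(91) = 112, σ(92) = 168, σ(93) = 128, σ(94) = 144, σ(95) = 120, σ(96) = 252, σ(97) = 98, σ(98) = 171, σ(99) = 156, σ(100) = 217, σ(101) = 102, σ(102) = 216, σ(103) = 104, σ(104) = 210, σ(105) = 192, σ(106) = 162, σ(107) = 108, σ(108) = 280, σ(109) = 110, σ(110) = 216, σ(111) = 152, σ(112) = 248, σ(113) = 114, σ(114) = 240, σ(115) = 144, σ(116) = 210, σ(117) = 182. Summing all 117 values: 11289. (Average order: Σ_{n ≤ x} σ(n) ~ (π²/12) x². For x = 117, (π²/12)·117² ≈ 11258.75.)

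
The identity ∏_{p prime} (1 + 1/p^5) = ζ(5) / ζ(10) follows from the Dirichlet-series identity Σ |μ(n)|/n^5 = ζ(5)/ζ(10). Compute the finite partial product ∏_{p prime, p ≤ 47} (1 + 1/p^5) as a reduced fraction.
∏ = 77350420258916008694441522216355088445733760320747817275637792505856/74669957780522328018216335873020857442299719217280893302140029444835

The primes p ≤ 47 are [2, 3, 5, 7, 11, 13, 17, 19, 23, 29, 31, 37, 41, 43, 47]. For each, (1 + 1/p^5) = (p^5 + 1)/p^5. Multiplying these fractions over p ∈ [2, 3, 5, 7, 11, 13, 17, 19, 23, 29, 31, 37, 41, 43, 47] gives 77350420258916008694441522216355088445733760320747817275637792505856/74669957780522328018216335873020857442299719217280893302140029444835. (In the limit P → ∞ this tends to ζ(5)/ζ(10).)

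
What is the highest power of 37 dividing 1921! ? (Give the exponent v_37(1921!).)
v_37(1921!) = 52

Legendre's formula: v_p(n!) = Σ_{k ≥ 1} ⌊n / p^k⌋. For p = 37, n = 1921, the terms are:
  ⌊1921/37^1⌋ = ⌊1921/37⌋ = 51
  ⌊1921/37^2⌋ = ⌊1921/1369⌋ = 1
(the next term ⌊1921/37^3⌋ = 0, terminating the sum). Summing: v_37(1921!) = 51 + 1 = 52.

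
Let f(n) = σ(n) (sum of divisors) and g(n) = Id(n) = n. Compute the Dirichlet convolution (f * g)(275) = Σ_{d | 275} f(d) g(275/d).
(σ * Id)(275) = 1978

Divisors of 275: [1, 5, 11, 25, 55, 275]. For each d | 275:
  d = 1: σ(1) · Id(275/1) = 1 · 275 = 275
  d = 5: σ(5) · Id(275/5) = 6 · 55 = 330
  d = 11: σ(11) · Id(275/11) = 12 · 25 = 300
  d = 25: σ(25) · Id(275/25) = 31 · 11 = 341
  d = 55: σ(55) · Id(275/55) = 72 · 5 = 360
  d = 275: σ(275) · Id(275/275) = 372 · 1 = 372
Summing: (σ * Id)(275) = 275 + 330 + 300 + 341 + 360 + 372 = 1978.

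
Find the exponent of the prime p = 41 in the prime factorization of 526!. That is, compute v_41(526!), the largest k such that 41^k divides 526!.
v_41(526!) = 12

Legendre's formula: v_p(n!) = Σ_{k ≥ 1} ⌊n / p^k⌋. For p = 41, n = 526, the terms are:
  ⌊526/41^1⌋ = ⌊526/41⌋ = 12
(the next term ⌊526/41^2⌋ = 0, terminating the sum). Summing: v_41(526!) = 12 = 12.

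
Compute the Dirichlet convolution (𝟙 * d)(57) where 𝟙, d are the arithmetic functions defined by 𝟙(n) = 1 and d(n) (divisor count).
(𝟙 * d)(57) = 9

Divisors of 57: [1, 3, 19, 57]. For each d | 57:
  d = 1: 𝟙(1) · d(57/1) = 1 · 4 = 4
  d = 3: 𝟙(3) · d(57/3) = 1 · 2 = 2
  d = 19: 𝟙(19) · d(57/19) = 1 · 2 = 2
  d = 57: 𝟙(57) · d(57/57) = 1 · 1 = 1
Summing: (𝟙 * d)(57) = 4 + 2 + 2 + 1 = 9.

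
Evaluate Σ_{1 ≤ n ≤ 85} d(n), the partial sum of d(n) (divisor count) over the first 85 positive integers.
Σ_{n ≤ 85} d(n) = 395

Compute d(n) for each 1 ≤ n ≤ 85: d(1) = 1, d(2) = 2, d(3) = 2, d(4) = 3, d(5) = 2, d(6) = 4, d(7) = 2, d(8) = 4, d(9) = 3, d(10) = 4, d(11) = 2, d(12) = 6, d(13) = 2, d(14) = 4, d(15) = 4, d(16) = 5, d(17) = 2, d(18) = 6, d(19) = 2, d(20) = 6, d(21) = 4, d(22) = 4, d(23) = 2, d(24) = 8, d(25) = 3, d(26) = 4, d(27) = 4, d(28) = 6, d(29) = 2, d(30) = 8, d(31) = 2, d(32) = 6, d(33) = 4, d(34) = 4, d(35) = 4, d(36) = 9, d(37) = 2, d(38) = 4, d(39) = 4, d(40) = 8, d(41) = 2, d(42) = 8, d(43) = 2, d(44) = 6, d(45) = 6, d(46) = 4, d(47) = 2, d(48) = 10, d(49) = 3, d(50) = 6, d(51) = 4, d(52) = 6, d(53) = 2, d(54) = 8, d(55) = 4, d(56) = 8, d(57) = 4, d(58) = 4, d(59) = 2, d(60) = 12, d(61) = 2, d(62) = 4, d(63) = 6, d(64) = 7, d(65) = 4, d(66) = 8, d(67) = 2, d(68) = 6, d(69) = 4, d(70) = 8, d(71) = 2, d(72) = 12, d(73) = 2, d(74) = 4, d(75) = 6, d(76) = 6, d(77) = 4, d(78) = 8, d(79) = 2, d(80) = 10, d(81) = 5, d(82) = 4, d(83) = 2, d(84) = 12, d(85) = 4. Summing all 85 values: 395. (Dirichlet's divisor formula: Σ_{n ≤ x} d(n) = x ln(x) + (2γ − 1) x + O(√x). For x = 85, the asymptotic estimate is ≈ 390.75.)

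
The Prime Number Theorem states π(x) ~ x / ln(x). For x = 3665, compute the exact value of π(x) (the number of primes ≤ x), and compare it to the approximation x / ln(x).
π(3665) = 511;  x/ln(x) ≈ 446.59;  relative error ≈ 12.60%.

Directly count primes up to 3665: π(3665) = 511. The PNT approximation gives 3665/ln(3665) ≈ 3665/8.20658 ≈ 446.59. Relative error (π(x) − x/ln(x)) / π(x) ≈ 12.60%; the approximation is known to undercount slightly (Li(x) is a better estimate).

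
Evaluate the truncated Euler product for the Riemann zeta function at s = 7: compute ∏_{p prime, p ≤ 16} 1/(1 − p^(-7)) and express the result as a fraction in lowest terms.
∏ = 3823532992398595385956921875/3791873603058129477401581447

The primes p ≤ 16 are [2, 3, 5, 7, 11, 13]. For each prime, (1 − 1/p^7)^(-1) = p^7 / (p^7 − 1). The product is (1 − 1/2^7)^(-1), (1 − 1/3^7)^(-1), (1 − 1/5^7)^(-1), (1 − 1/7^7)^(-1), (1 − 1/11^7)^(-1), (1 − 1/13^7)^(-1) = ∏ p^7 / (p^7 − 1) = 3823532992398595385956921875/3791873603058129477401581447.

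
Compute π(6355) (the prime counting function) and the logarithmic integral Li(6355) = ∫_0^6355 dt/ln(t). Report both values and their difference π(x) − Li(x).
π(6355) = 827;  Li(6355) ≈ 841.09;  π(x) − Li(x) ≈ -14.09.

Direct count of primes ≤ 6355 gives π(6355) = 827. Numerical evaluation of the logarithmic integral gives Li(6355) ≈ 841.09. The difference π(x) − Li(x) ≈ -14.09 is typically negative for small/moderate x (Li(x) overestimates), though Littlewood's theorem shows this sign changes infinitely often.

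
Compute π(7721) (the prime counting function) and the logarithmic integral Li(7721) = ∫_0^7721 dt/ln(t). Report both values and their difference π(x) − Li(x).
π(7721) = 979;  Li(7721) ≈ 995.31;  π(x) − Li(x) ≈ -16.31.

Direct count of primes ≤ 7721 gives π(7721) = 979. Numerical evaluation of the logarithmic integral gives Li(7721) ≈ 995.31. The difference π(x) − Li(x) ≈ -16.31 is typically negative for small/moderate x (Li(x) overestimates), though Littlewood's theorem shows this sign changes infinitely often.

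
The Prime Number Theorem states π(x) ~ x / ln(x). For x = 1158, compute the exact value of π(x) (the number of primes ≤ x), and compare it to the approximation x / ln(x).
π(1158) = 191;  x/ln(x) ≈ 164.15;  relative error ≈ 14.06%.

Directly count primes up to 1158: π(1158) = 191. The PNT approximation gives 1158/ln(1158) ≈ 1158/7.05445 ≈ 164.15. Relative error (π(x) − x/ln(x)) / π(x) ≈ 14.06%; the approximation is known to undercount slightly (Li(x) is a better estimate).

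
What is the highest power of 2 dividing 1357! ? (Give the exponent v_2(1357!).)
v_2(1357!) = 1351

Legendre's formula: v_p(n!) = Σ_{k ≥ 1} ⌊n / p^k⌋. For p = 2, n = 1357, the terms are:
  ⌊1357/2^1⌋ = ⌊1357/2⌋ = 678
  ⌊1357/2^2⌋ = ⌊1357/4⌋ = 339
  ⌊1357/2^3⌋ = ⌊1357/8⌋ = 169
  ⌊1357/2^4⌋ = ⌊1357/16⌋ = 84
  ⌊1357/2^5⌋ = ⌊1357/32⌋ = 42
  ⌊1357/2^6⌋ = ⌊1357/64⌋ = 21
  ⌊1357/2^7⌋ = ⌊1357/128⌋ = 10
  ⌊1357/2^8⌋ = ⌊1357/256⌋ = 5
  ⌊1357/2^9⌋ = ⌊1357/512⌋ = 2
  ⌊1357/2^10⌋ = ⌊1357/1024⌋ = 1
(the next term ⌊1357/2^11⌋ = 0, terminating the sum). Summing: v_2(1357!) = 678 + 339 + 169 + 84 + 42 + 21 + 10 + 5 + 2 + 1 = 1351.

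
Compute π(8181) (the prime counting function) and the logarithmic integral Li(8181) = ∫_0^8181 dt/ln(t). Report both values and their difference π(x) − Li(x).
π(8181) = 1027;  Li(8181) ≈ 1046.53;  π(x) − Li(x) ≈ -19.53.

Direct count of primes ≤ 8181 gives π(8181) = 1027. Numerical evaluation of the logarithmic integral gives Li(8181) ≈ 1046.53. The difference π(x) − Li(x) ≈ -19.53 is typically negative for small/moderate x (Li(x) overestimates), though Littlewood's theorem shows this sign changes infinitely often.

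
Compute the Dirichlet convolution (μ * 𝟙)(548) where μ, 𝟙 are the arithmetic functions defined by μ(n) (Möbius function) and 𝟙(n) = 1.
(μ * 𝟙)(548) = 0

Divisors of 548: [1, 2, 4, 137, 274, 548]. For each d | 548:
  d = 1: μ(1) · 𝟙(548/1) = 1 · 1 = 1
  d = 2: μ(2) · 𝟙(548/2) = -1 · 1 = -1
  d = 4: μ(4) · 𝟙(548/4) = 0 · 1 = 0
  d = 137: μ(137) · 𝟙(548/137) = -1 · 1 = -1
  d = 274: μ(274) · 𝟙(548/274) = 1 · 1 = 1
  d = 548: μ(548) · 𝟙(548/548) = 0 · 1 = 0
Summing: (μ * 𝟙)(548) = 1 + -1 + 0 + -1 + 1 + 0 = 0.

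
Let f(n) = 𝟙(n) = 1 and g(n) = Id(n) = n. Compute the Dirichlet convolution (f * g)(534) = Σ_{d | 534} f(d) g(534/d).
(𝟙 * Id)(534) = 1080

Divisors of 534: [1, 2, 3, 6, 89, 178, 267, 534]. For each d | 534:
  d = 1: 𝟙(1) · Id(534/1) = 1 · 534 = 534
  d = 2: 𝟙(2) · Id(534/2) = 1 · 267 = 267
  d = 3: 𝟙(3) · Id(534/3) = 1 · 178 = 178
  d = 6: 𝟙(6) · Id(534/6) = 1 · 89 = 89
  d = 89: 𝟙(89) · Id(534/89) = 1 · 6 = 6
  d = 178: 𝟙(178) · Id(534/178) = 1 · 3 = 3
  d = 267: 𝟙(267) · Id(534/267) = 1 · 2 = 2
  d = 534: 𝟙(534) · Id(534/534) = 1 · 1 = 1
Summing: (𝟙 * Id)(534) = 534 + 267 + 178 + 89 + 6 + 3 + 2 + 1 = 1080.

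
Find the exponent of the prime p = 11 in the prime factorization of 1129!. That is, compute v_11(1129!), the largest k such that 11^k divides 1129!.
v_11(1129!) = 111

Legendre's formula: v_p(n!) = Σ_{k ≥ 1} ⌊n / p^k⌋. For p = 11, n = 1129, the terms are:
  ⌊1129/11^1⌋ = ⌊1129/11⌋ = 102
  ⌊1129/11^2⌋ = ⌊1129/121⌋ = 9
(the next term ⌊1129/11^3⌋ = 0, terminating the sum). Summing: v_11(1129!) = 102 + 9 = 111.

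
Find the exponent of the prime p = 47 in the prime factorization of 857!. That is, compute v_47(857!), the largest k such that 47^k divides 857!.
v_47(857!) = 18

Legendre's formula: v_p(n!) = Σ_{k ≥ 1} ⌊n / p^k⌋. For p = 47, n = 857, the terms are:
  ⌊857/47^1⌋ = ⌊857/47⌋ = 18
(the next term ⌊857/47^2⌋ = 0, terminating the sum). Summing: v_47(857!) = 18 = 18.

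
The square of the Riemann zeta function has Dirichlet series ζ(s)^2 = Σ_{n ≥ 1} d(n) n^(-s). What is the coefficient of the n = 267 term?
d(267) = 4

ζ(s)^2 = (Σ 1/m^s)(Σ 1/k^s). The coefficient of 1/n^s in the product is the number of ordered pairs (m, k) with mk = n, which equals d(n). For n = 267, divisors are [1, 3, 89, 267], so d(267) = 4.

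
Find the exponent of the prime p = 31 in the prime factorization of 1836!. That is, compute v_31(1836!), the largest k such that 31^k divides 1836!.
v_31(1836!) = 60

Legendre's formula: v_p(n!) = Σ_{k ≥ 1} ⌊n / p^k⌋. For p = 31, n = 1836, the terms are:
  ⌊1836/31^1⌋ = ⌊1836/31⌋ = 59
  ⌊1836/31^2⌋ = ⌊1836/961⌋ = 1
(the next term ⌊1836/31^3⌋ = 0, terminating the sum). Summing: v_31(1836!) = 59 + 1 = 60.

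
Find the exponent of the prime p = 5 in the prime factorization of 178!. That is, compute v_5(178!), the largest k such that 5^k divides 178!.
v_5(178!) = 43

Legendre's formula: v_p(n!) = Σ_{k ≥ 1} ⌊n / p^k⌋. For p = 5, n = 178, the terms are:
  ⌊178/5^1⌋ = ⌊178/5⌋ = 35
  ⌊178/5^2⌋ = ⌊178/25⌋ = 7
  ⌊178/5^3⌋ = ⌊178/125⌋ = 1
(the next term ⌊178/5^4⌋ = 0, terminating the sum). Summing: v_5(178!) = 35 + 7 + 1 = 43.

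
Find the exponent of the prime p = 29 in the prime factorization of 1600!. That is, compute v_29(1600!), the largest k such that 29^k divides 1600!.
v_29(1600!) = 56

Legendre's formula: v_p(n!) = Σ_{k ≥ 1} ⌊n / p^k⌋. For p = 29, n = 1600, the terms are:
  ⌊1600/29^1⌋ = ⌊1600/29⌋ = 55
  ⌊1600/29^2⌋ = ⌊1600/841⌋ = 1
(the next term ⌊1600/29^3⌋ = 0, terminating the sum). Summing: v_29(1600!) = 55 + 1 = 56.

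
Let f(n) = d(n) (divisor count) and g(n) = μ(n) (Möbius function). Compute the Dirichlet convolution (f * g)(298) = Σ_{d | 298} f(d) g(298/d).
(d * μ)(298) = 1

Divisors of 298: [1, 2, 149, 298]. For each d | 298:
  d = 1: d(1) · μ(298/1) = 1 · 1 = 1
  d = 2: d(2) · μ(298/2) = 2 · -1 = -2
  d = 149: d(149) · μ(298/149) = 2 · -1 = -2
  d = 298: d(298) · μ(298/298) = 4 · 1 = 4
Summing: (d * μ)(298) = 1 + -2 + -2 + 4 = 1.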